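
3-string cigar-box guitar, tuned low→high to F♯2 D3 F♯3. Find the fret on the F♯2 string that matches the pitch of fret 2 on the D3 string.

D3 at fret 2 is D3 + 2 semitones = E3.
The open F♯2 string is 8 semitones below the open D3, so the same pitch on the F♯2 string lies at fret 2 + 8 = 10.

10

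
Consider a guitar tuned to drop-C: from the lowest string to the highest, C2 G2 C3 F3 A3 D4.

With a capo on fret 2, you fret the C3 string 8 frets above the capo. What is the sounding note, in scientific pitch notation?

The capo raises the open C3 by 2 semitones to D3; fretting 8 more gives C3 + 2 + 8 = C3 + 10 semitones = A#3.
(Also written Bb.)

A#3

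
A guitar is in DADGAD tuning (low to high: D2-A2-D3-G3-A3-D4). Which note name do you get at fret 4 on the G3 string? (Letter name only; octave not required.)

G3 is MIDI 55. Adding 4 gives 59; 59 mod 12 = 11, i.e. B.

B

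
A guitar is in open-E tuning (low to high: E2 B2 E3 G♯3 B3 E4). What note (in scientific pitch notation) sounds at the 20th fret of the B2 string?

B2 is MIDI 47. Adding 20 gives 67, which is G4.

G4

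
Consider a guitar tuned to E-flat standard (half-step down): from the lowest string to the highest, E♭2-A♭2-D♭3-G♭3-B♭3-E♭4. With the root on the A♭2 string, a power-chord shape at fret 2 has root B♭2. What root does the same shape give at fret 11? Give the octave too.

G3

Moving from fret 2 to fret 11 shifts the root by 9 semitones.
B♭2 up 9 semitones is G3.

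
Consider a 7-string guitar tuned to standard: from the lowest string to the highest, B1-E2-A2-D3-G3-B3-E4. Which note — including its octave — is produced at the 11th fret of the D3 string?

Each fret is one semitone, so D3 + 11 = C♯4.

C♯4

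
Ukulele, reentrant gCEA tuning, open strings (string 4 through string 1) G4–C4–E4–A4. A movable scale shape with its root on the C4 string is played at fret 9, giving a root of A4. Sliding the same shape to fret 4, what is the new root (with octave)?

Moving from fret 9 to fret 4 shifts the root by -5 semitones.
A4 down 5 semitones is E4.

E4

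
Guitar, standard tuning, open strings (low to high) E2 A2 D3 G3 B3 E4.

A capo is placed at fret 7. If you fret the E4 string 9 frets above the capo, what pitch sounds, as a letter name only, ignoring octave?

The capo raises the open E4 by 7 semitones to B4; fretting 9 more gives E4 + 7 + 9 = E4 + 16 semitones, landing on G#.

G#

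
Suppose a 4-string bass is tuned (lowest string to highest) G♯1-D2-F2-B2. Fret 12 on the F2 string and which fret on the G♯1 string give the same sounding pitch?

21

F2 at fret 12 is F2 + 12 semitones = F3.
The open G♯1 string is 9 semitones below the open F2, so the same pitch on the G♯1 string lies at fret 12 + 9 = 21.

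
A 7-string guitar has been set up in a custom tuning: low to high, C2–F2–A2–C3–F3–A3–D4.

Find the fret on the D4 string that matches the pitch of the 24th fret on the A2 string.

7

Fret 24 on A2 is MIDI 45 + 24 = 69 (A4). On the D4 string (open MIDI 62), that pitch is 69 − 62 = fret 7.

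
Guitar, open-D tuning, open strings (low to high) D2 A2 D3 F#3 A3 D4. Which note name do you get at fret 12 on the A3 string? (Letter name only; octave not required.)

Each fret is one semitone, so A3 + 12 = A.

A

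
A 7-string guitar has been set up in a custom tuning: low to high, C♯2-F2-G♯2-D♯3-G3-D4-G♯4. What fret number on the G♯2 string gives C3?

4

C3 is 4 semitones above the open G♯2 (G#–A–A#–B–C), so it sits at fret 4.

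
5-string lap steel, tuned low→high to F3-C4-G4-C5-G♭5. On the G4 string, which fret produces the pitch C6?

C6 is 17 semitones above the open G4 (G–Ab–A–Bb–…–Bb–B–C), so it sits at fret 17.

17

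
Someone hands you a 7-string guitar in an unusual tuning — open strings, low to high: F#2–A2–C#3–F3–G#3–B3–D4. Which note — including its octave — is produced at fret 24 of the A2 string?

Each fret is one semitone, so A2 + 24 = A4.

A4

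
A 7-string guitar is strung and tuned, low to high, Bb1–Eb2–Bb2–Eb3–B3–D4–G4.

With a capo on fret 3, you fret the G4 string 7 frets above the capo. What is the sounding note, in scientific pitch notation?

F5

The capo raises the open G4 by 3 semitones to Bb4; fretting 7 more gives G4 + 3 + 7 = G4 + 10 semitones = F5.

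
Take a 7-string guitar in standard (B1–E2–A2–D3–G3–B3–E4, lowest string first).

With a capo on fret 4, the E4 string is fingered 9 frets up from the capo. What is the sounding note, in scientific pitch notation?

The capo raises the open E4 by 4 semitones to G#4; fretting 9 more gives E4 + 4 + 9 = E4 + 13 semitones = F5.

F5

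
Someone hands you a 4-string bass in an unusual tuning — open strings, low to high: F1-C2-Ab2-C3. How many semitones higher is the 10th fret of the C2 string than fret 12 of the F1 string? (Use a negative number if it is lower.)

5 semitones

C2 at fret 10 → Bb2 (MIDI 46); F1 at fret 12 → F2 (MIDI 41).
46 − 41 = 5, so the two pitches are 5 semitones apart.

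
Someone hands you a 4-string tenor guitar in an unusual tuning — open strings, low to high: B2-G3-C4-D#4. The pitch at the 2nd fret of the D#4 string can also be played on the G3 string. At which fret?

10

D#4 at fret 2 is D#4 + 2 semitones = F4.
The open G3 string is 8 semitones below the open D#4, so the same pitch on the G3 string lies at fret 2 + 8 = 10.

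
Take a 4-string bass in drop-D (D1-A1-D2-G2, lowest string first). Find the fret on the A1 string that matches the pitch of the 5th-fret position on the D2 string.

D2 at fret 5 is D2 + 5 semitones = G2.
The open A1 string is 5 semitones below the open D2, so the same pitch on the A1 string lies at fret 5 + 5 = 10.

10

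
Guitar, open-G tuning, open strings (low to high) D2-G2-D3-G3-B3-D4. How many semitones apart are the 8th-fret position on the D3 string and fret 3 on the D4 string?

D3 at fret 8 → A#3 (MIDI 58); D4 at fret 3 → F4 (MIDI 65).
58 − 65 = -7, so the two pitches are 7 semitones apart, with F4 the higher.

7 semitones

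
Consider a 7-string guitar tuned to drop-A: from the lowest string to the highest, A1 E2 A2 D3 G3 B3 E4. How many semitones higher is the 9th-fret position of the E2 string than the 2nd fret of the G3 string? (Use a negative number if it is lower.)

-8 semitones

E2 at fret 9 → C#3 (MIDI 49); G3 at fret 2 → A3 (MIDI 57).
49 − 57 = -8, so the two pitches are 8 semitones apart.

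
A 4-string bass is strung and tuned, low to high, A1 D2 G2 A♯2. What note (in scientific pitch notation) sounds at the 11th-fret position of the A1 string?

The open A1 string plus 11 semitones: A–A#–B–C–…–F#–G–G#.
The walk passes from B into C once, so the octave number goes from 1 to 2.
(Equivalently spelled A♭2.)

G♯2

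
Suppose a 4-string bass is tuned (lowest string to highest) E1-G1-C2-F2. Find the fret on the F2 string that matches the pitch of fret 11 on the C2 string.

6

C2 at fret 11 is C2 + 11 semitones = B2.
The open F2 string is 5 semitones above the open C2, so the same pitch on the F2 string lies at fret 11 − 5 = 6.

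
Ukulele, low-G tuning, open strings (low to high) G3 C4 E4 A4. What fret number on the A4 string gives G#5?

11

G#5 is 11 semitones above the open A4 (A–A#–B–C–…–F#–G–G#), so it sits at fret 11.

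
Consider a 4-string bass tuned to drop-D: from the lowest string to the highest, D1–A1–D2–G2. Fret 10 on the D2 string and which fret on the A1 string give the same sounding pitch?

Fret 10 on D2 is MIDI 38 + 10 = 48 (C3). On the A1 string (open MIDI 33), that pitch is 48 − 33 = fret 15.

15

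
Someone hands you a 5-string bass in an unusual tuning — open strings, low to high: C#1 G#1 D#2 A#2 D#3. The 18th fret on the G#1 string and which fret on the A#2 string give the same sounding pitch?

G#1 at fret 18 is G#1 + 18 semitones = D3.
The open A#2 string is 14 semitones above the open G#1, so the same pitch on the A#2 string lies at fret 18 − 14 = 4.

4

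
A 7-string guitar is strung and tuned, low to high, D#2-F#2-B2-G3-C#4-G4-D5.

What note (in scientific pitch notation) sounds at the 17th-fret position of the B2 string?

Each fret is one semitone, so B2 + 17 = E4.

E4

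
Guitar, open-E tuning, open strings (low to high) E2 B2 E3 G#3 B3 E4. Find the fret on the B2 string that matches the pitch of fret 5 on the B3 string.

B3 at fret 5 is B3 + 5 semitones = E4.
The open B2 string is 12 semitones below the open B3, so the same pitch on the B2 string lies at fret 5 + 12 = 17.

17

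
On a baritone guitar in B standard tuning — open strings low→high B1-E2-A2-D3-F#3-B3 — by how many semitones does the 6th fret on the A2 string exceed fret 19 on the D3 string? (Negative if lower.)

-18 semitones

A2 at fret 6 → D#3 (MIDI 51); D3 at fret 19 → A4 (MIDI 69).
51 − 69 = -18, so the two pitches are 18 semitones apart.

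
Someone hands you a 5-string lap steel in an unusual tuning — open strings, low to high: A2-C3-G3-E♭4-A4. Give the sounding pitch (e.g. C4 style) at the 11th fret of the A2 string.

A♭3

Each fret is one semitone, so A2 + 11 = A♭3.
(Equivalently spelled G♯3.)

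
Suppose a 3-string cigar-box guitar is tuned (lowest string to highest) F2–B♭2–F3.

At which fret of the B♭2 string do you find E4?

E4 is 18 semitones above the open B♭2 (Bb–B–C–Db–…–D–Eb–E), so it sits at fret 18.

18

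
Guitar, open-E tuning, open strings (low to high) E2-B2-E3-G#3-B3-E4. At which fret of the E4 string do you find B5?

B5 is 19 semitones above the open E4 (E–F–F#–G–…–A–A#–B), so it sits at fret 19.

19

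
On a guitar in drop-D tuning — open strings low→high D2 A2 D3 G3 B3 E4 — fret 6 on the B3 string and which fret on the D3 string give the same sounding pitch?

B3 at fret 6 is B3 + 6 semitones = F4.
The open D3 string is 9 semitones below the open B3, so the same pitch on the D3 string lies at fret 6 + 9 = 15.

15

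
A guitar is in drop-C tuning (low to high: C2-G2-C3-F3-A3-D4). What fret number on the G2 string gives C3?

C3 is 5 semitones above the open G2 (G–G#–A–A#–B–C), so it sits at fret 5.

5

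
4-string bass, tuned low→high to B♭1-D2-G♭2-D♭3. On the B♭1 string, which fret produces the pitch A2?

A2 is 11 semitones above the open B♭1 (Bb–B–C–Db–…–G–Ab–A), so it sits at fret 11.

11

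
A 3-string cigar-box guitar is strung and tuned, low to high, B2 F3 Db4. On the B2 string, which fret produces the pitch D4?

D4 is 15 semitones above the open B2 (B–C–Db–D–…–C–Db–D), so it sits at fret 15.

15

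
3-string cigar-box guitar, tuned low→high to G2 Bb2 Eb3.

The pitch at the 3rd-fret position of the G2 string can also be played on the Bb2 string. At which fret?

0

G2 at fret 3 is G2 + 3 semitones = Bb2.
The open Bb2 string is 3 semitones above the open G2, so the same pitch on the Bb2 string lies at fret 3 − 3 = 0.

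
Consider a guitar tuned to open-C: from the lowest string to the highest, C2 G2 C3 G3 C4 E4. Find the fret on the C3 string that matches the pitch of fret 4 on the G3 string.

G3 at fret 4 is G3 + 4 semitones = B3.
The open C3 string is 7 semitones below the open G3, so the same pitch on the C3 string lies at fret 4 + 7 = 11.

11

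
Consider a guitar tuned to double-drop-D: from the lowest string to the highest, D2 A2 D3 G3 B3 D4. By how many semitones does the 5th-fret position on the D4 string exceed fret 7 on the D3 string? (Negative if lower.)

D4 at fret 5 → G4 (MIDI 67); D3 at fret 7 → A3 (MIDI 57).
67 − 57 = 10, so the two pitches are 10 semitones apart.

10 semitones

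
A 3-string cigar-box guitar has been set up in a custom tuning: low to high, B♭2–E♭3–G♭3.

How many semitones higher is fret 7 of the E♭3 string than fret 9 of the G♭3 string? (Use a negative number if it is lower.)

-5 semitones

E♭3 at fret 7 → B♭3 (MIDI 58); G♭3 at fret 9 → E♭4 (MIDI 63).
58 − 63 = -5, so the two pitches are 5 semitones apart.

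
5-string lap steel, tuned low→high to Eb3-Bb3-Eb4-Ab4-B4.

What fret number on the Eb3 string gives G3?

4

G3 is 4 semitones above the open Eb3 (Eb–E–F–Gb–G), so it sits at fret 4.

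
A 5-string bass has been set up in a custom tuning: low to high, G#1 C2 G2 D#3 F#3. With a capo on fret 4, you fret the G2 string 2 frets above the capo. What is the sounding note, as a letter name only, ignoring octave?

The capo raises the open G2 by 4 semitones to B2; fretting 2 more gives G2 + 4 + 2 = G2 + 6 semitones, landing on C#.
(Also written Db.)

C#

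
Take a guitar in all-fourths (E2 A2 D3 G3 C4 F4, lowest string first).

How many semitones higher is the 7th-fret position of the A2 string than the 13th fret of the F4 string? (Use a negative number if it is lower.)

-26 semitones

A2 at fret 7 → E3 (MIDI 52); F4 at fret 13 → F#5 (MIDI 78).
52 − 78 = -26, so the two pitches are 26 semitones apart.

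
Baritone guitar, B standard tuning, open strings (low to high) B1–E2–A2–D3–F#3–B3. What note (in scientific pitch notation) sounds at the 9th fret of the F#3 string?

F#3 is MIDI 54. Adding 9 gives 63, which is D#4.

D#4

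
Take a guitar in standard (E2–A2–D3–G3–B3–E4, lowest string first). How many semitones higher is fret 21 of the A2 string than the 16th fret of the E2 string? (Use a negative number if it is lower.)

10 semitones

A2 at fret 21 → F#4 (MIDI 66); E2 at fret 16 → G#3 (MIDI 56).
66 − 56 = 10, so the two pitches are 10 semitones apart.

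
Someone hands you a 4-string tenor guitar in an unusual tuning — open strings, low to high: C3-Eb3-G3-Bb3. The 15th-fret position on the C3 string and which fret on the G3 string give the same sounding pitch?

C3 at fret 15 is C3 + 15 semitones = Eb4.
The open G3 string is 7 semitones above the open C3, so the same pitch on the G3 string lies at fret 15 − 7 = 8.

8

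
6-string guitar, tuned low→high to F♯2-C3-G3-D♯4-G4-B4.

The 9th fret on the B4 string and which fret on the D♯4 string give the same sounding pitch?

17

B4 at fret 9 is B4 + 9 semitones = G♯5.
The open D♯4 string is 8 semitones below the open B4, so the same pitch on the D♯4 string lies at fret 9 + 8 = 17.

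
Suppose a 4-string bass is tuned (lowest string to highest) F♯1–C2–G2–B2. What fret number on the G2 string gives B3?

16

B3 is 16 semitones above the open G2 (G–G#–A–A#–…–A–A#–B), so it sits at fret 16.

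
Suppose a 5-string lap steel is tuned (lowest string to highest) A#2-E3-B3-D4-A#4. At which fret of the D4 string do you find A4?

A4 is 7 semitones above the open D4 (D–D#–E–F–F#–G–G#–A), so it sits at fret 7.

7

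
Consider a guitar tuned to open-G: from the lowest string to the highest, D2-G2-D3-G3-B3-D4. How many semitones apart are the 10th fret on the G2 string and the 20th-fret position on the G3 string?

22 semitones

G2 at fret 10 → F3 (MIDI 53); G3 at fret 20 → D♯5 (MIDI 75).
53 − 75 = -22, so the two pitches are 22 semitones apart, with D♯5 the higher.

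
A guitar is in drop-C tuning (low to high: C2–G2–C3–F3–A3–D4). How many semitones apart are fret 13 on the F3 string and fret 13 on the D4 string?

F3 at fret 13 → F♯4 (MIDI 66); D4 at fret 13 → D♯5 (MIDI 75).
66 − 75 = -9, so the two pitches are 9 semitones apart, with D♯5 the higher.

9 semitones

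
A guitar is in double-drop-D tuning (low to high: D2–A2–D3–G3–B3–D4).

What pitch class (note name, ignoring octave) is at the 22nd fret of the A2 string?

Each fret is one semitone, so A2 + 22 = G.

G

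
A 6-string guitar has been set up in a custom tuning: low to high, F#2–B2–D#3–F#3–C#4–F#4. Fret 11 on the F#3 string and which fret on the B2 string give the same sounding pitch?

Fret 11 on F#3 is MIDI 54 + 11 = 65 (F4). On the B2 string (open MIDI 47), that pitch is 65 − 47 = fret 18.

18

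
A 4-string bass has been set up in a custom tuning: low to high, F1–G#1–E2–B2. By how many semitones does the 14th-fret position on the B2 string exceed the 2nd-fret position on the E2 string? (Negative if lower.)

B2 at fret 14 → C#4 (MIDI 61); E2 at fret 2 → F#2 (MIDI 42).
61 − 42 = 19, so the two pitches are 19 semitones apart.

19 semitones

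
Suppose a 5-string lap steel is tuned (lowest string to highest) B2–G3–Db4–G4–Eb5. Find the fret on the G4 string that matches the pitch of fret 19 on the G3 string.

G3 at fret 19 is G3 + 19 semitones = D5.
The open G4 string is 12 semitones above the open G3, so the same pitch on the G4 string lies at fret 19 − 12 = 7.

7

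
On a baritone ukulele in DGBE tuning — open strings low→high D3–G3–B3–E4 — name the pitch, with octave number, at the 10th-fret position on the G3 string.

The open G3 string plus 10 semitones: G–G#–A–A#–…–D#–E–F.
The walk passes from B into C once, so the octave number goes from 3 to 4.

F4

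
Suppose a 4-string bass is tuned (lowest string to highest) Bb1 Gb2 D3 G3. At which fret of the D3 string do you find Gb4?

Gb4 is 16 semitones above the open D3 (D–Eb–E–F–…–E–F–Gb), so it sits at fret 16.

16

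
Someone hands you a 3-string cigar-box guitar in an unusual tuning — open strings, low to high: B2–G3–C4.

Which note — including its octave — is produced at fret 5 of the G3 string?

C4

Each fret is one semitone, so G3 + 5 = C4.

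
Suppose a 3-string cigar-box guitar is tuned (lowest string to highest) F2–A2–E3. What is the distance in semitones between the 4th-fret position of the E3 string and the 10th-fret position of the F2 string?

E3 at fret 4 → Ab3 (MIDI 56); F2 at fret 10 → Eb3 (MIDI 51).
56 − 51 = 5, so the two pitches are 5 semitones apart, with Ab3 the higher.

5 semitones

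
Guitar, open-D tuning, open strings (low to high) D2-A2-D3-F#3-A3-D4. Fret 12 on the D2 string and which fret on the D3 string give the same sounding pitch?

Fret 12 on D2 is MIDI 38 + 12 = 50 (D3). On the D3 string (open MIDI 50), that pitch is 50 − 50 = fret 0.

0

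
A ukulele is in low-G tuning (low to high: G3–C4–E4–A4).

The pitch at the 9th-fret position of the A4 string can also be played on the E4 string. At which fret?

A4 at fret 9 is A4 + 9 semitones = F#5.
The open E4 string is 5 semitones below the open A4, so the same pitch on the E4 string lies at fret 9 + 5 = 14.

14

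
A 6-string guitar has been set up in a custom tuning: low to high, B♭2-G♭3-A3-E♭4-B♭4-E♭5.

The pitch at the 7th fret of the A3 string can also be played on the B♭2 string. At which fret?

18

A3 at fret 7 is A3 + 7 semitones = E4.
The open B♭2 string is 11 semitones below the open A3, so the same pitch on the B♭2 string lies at fret 7 + 11 = 18.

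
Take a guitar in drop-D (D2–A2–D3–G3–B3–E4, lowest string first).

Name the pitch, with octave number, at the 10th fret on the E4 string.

D5

Each fret is one semitone, so E4 + 10 = D5.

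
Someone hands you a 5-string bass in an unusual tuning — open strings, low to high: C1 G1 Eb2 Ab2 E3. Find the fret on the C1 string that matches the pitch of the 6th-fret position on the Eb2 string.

Fret 6 on Eb2 is MIDI 39 + 6 = 45 (A2). On the C1 string (open MIDI 24), that pitch is 45 − 24 = fret 21.

21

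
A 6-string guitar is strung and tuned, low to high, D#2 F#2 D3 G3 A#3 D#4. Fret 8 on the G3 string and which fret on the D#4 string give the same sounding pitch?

0

G3 at fret 8 is G3 + 8 semitones = D#4.
The open D#4 string is 8 semitones above the open G3, so the same pitch on the D#4 string lies at fret 8 − 8 = 0.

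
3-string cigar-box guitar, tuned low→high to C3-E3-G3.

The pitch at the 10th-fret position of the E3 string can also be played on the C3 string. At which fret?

14

E3 at fret 10 is E3 + 10 semitones = D4.
The open C3 string is 4 semitones below the open E3, so the same pitch on the C3 string lies at fret 10 + 4 = 14.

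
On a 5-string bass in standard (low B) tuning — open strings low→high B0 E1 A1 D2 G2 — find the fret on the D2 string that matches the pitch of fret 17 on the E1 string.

7

E1 at fret 17 is E1 + 17 semitones = A2.
The open D2 string is 10 semitones above the open E1, so the same pitch on the D2 string lies at fret 17 − 10 = 7.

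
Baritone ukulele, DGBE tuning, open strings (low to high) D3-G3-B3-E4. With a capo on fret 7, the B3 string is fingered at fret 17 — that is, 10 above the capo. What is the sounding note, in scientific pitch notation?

The capo raises the open B3 by 7 semitones to F#4; fretting 10 more gives B3 + 7 + 10 = B3 + 17 semitones = E5.

E5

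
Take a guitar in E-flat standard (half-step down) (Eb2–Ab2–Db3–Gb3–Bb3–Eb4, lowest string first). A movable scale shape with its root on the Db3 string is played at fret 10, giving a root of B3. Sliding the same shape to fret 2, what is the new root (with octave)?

Eb3

Moving from fret 10 to fret 2 shifts the root by -8 semitones.
B3 down 8 semitones is Eb3.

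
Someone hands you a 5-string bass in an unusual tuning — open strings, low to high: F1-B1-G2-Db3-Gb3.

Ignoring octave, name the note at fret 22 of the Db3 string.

B

Each fret is one semitone, so Db3 + 22 = B.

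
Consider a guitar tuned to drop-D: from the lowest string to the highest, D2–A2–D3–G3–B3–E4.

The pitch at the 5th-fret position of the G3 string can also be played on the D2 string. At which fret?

22

G3 at fret 5 is G3 + 5 semitones = C4.
The open D2 string is 17 semitones below the open G3, so the same pitch on the D2 string lies at fret 5 + 17 = 22.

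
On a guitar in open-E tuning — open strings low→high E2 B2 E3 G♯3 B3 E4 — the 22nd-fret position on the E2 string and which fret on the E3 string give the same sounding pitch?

10

E2 at fret 22 is E2 + 22 semitones = D4.
The open E3 string is 12 semitones above the open E2, so the same pitch on the E3 string lies at fret 22 − 12 = 10.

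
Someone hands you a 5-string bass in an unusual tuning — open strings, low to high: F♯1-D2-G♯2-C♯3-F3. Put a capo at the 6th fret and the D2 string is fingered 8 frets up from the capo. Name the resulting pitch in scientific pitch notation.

E3

The capo raises the open D2 by 6 semitones to G♯2; fretting 8 more gives D2 + 6 + 8 = D2 + 14 semitones = E3.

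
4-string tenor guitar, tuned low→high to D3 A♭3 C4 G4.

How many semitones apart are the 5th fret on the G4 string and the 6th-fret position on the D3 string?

G4 at fret 5 → C5 (MIDI 72); D3 at fret 6 → A♭3 (MIDI 56).
72 − 56 = 16, so the two pitches are 16 semitones apart, with C5 the higher.

16 semitones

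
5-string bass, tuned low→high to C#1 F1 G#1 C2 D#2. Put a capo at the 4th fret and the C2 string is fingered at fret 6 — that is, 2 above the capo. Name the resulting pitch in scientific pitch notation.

F#2

The capo raises the open C2 by 4 semitones to E2; fretting 2 more gives C2 + 4 + 2 = C2 + 6 semitones = F#2.
(Also written Gb.)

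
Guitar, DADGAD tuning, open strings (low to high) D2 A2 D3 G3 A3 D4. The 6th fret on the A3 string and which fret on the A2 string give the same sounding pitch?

18

A3 at fret 6 is A3 + 6 semitones = D#4.
The open A2 string is 12 semitones below the open A3, so the same pitch on the A2 string lies at fret 6 + 12 = 18.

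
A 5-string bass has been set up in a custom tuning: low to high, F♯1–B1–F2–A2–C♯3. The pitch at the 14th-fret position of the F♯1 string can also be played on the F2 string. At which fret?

Fret 14 on F♯1 is MIDI 30 + 14 = 44 (G♯2). On the F2 string (open MIDI 41), that pitch is 44 − 41 = fret 3.

3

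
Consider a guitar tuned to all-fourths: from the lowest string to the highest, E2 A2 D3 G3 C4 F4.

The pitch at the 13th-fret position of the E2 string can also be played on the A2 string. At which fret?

8

E2 at fret 13 is E2 + 13 semitones = F3.
The open A2 string is 5 semitones above the open E2, so the same pitch on the A2 string lies at fret 13 − 5 = 8.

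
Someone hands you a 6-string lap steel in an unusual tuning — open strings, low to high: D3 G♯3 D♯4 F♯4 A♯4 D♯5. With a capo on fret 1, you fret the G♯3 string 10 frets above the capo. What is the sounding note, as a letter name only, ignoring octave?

G

The capo raises the open G♯3 by 1 semitone to A3; fretting 10 more gives G♯3 + 1 + 10 = G♯3 + 11 semitones, landing on G.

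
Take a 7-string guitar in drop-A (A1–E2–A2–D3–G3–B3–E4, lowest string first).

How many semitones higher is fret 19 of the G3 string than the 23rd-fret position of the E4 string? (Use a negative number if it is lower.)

-13 semitones

G3 at fret 19 → D5 (MIDI 74); E4 at fret 23 → D#6 (MIDI 87).
74 − 87 = -13, so the two pitches are 13 semitones apart.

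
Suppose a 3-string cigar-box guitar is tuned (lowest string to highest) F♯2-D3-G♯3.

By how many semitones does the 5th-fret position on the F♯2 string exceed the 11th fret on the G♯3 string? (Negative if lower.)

F♯2 at fret 5 → B2 (MIDI 47); G♯3 at fret 11 → G4 (MIDI 67).
47 − 67 = -20, so the two pitches are 20 semitones apart.

-20 semitones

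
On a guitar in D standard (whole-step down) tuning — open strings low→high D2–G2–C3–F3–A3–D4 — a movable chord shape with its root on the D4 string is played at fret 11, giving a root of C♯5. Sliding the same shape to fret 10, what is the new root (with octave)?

Moving from fret 11 to fret 10 shifts the root by -1 semitone.
C♯5 down 1 semitone is C5.

C5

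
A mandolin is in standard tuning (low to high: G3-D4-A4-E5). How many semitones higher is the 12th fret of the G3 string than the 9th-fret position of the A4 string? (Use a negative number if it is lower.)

G3 at fret 12 → G4 (MIDI 67); A4 at fret 9 → F#5 (MIDI 78).
67 − 78 = -11, so the two pitches are 11 semitones apart.

-11 semitones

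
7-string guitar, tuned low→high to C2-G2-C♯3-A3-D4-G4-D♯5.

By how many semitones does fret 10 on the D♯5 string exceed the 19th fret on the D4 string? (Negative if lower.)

D♯5 at fret 10 → C♯6 (MIDI 85); D4 at fret 19 → A5 (MIDI 81).
85 − 81 = 4, so the two pitches are 4 semitones apart.

4 semitones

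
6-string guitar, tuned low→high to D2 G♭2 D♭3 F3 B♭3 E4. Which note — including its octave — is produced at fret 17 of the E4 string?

Each fret is one semitone, so E4 + 17 = A5.

A5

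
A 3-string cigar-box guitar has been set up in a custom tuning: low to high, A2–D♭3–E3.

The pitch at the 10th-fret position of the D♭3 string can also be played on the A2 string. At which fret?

Fret 10 on D♭3 is MIDI 49 + 10 = 59 (B3). On the A2 string (open MIDI 45), that pitch is 59 − 45 = fret 14.

14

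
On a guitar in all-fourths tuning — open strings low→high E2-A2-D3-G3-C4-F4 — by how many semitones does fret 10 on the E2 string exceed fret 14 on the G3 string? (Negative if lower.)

-19 semitones

E2 at fret 10 → D3 (MIDI 50); G3 at fret 14 → A4 (MIDI 69).
50 − 69 = -19, so the two pitches are 19 semitones apart.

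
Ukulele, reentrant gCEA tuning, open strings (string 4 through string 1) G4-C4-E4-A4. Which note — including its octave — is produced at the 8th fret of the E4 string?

C5

E4 is MIDI 64. Adding 8 gives 72, which is C5.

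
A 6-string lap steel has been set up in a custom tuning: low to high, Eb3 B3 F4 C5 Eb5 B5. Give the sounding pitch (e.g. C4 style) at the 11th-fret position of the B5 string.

Bb6

The open B5 string plus 11 semitones: B–C–Db–D–…–Ab–A–Bb.
The walk passes from B into C once, so the octave number goes from 5 to 6.
(Equivalently spelled A#6.)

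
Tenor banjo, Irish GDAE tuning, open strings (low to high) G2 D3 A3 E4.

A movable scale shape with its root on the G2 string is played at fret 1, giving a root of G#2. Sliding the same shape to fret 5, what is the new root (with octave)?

C3

Moving from fret 1 to fret 5 shifts the root by 4 semitones.
G#2 up 4 semitones is C3.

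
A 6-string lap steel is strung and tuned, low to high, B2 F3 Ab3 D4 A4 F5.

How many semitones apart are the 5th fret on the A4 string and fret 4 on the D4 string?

8 semitones

A4 at fret 5 → D5 (MIDI 74); D4 at fret 4 → Gb4 (MIDI 66).
74 − 66 = 8, so the two pitches are 8 semitones apart, with D5 the higher.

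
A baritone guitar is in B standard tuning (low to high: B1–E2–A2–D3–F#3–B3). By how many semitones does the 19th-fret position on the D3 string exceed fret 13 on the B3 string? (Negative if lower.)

-3 semitones

D3 at fret 19 → A4 (MIDI 69); B3 at fret 13 → C5 (MIDI 72).
69 − 72 = -3, so the two pitches are 3 semitones apart.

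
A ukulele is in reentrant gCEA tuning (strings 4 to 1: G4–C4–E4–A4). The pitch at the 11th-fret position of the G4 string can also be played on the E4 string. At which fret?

Fret 11 on G4 is MIDI 67 + 11 = 78 (F#5). On the E4 string (open MIDI 64), that pitch is 78 − 64 = fret 14.

14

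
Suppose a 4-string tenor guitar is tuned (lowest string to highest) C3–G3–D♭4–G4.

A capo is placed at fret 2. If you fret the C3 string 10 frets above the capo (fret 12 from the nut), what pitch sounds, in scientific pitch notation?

C4

The capo raises the open C3 by 2 semitones to D3; fretting 10 more gives C3 + 2 + 10 = C3 + 12 semitones = C4.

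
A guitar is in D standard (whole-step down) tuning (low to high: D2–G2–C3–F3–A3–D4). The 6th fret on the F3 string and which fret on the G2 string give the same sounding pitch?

16

F3 at fret 6 is F3 + 6 semitones = B3.
The open G2 string is 10 semitones below the open F3, so the same pitch on the G2 string lies at fret 6 + 10 = 16.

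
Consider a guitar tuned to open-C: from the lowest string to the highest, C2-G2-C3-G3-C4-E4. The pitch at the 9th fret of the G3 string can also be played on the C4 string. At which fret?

4

G3 at fret 9 is G3 + 9 semitones = E4.
The open C4 string is 5 semitones above the open G3, so the same pitch on the C4 string lies at fret 9 − 5 = 4.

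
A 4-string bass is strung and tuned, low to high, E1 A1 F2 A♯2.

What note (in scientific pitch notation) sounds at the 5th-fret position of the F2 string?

The open F2 string plus 5 semitones: F–F#–G–G#–A–A#.
No B→C boundary is crossed, so the octave stays at 2.

A♯2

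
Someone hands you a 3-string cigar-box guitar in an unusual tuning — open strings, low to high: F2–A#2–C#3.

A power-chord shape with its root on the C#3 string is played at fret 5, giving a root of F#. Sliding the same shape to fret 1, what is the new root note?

D

Moving from fret 5 to fret 1 shifts the root by -4 semitones.
F# down 4 semitones is D.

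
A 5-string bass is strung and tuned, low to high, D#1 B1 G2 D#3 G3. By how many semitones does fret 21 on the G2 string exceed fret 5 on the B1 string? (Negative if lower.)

G2 at fret 21 → E4 (MIDI 64); B1 at fret 5 → E2 (MIDI 40).
64 − 40 = 24, so the two pitches are 24 semitones apart.

24 semitones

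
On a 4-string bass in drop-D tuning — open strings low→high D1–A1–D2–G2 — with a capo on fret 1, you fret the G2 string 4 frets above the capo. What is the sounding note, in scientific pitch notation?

C3

The capo raises the open G2 by 1 semitone to G♯2; fretting 4 more gives G2 + 1 + 4 = G2 + 5 semitones = C3.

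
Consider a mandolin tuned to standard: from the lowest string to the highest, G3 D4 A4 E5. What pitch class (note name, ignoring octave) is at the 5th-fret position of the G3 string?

Each fret is one semitone, so G3 + 5 = C.

C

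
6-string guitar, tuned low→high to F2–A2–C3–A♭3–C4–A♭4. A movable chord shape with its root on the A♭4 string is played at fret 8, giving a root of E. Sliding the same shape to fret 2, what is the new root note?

Moving from fret 8 to fret 2 shifts the root by -6 semitones.
E down 6 semitones is B♭.

B♭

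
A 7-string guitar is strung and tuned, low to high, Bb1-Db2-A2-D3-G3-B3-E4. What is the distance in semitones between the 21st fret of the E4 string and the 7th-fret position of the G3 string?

E4 at fret 21 → Db6 (MIDI 85); G3 at fret 7 → D4 (MIDI 62).
85 − 62 = 23, so the two pitches are 23 semitones apart, with Db6 the higher.

23 semitones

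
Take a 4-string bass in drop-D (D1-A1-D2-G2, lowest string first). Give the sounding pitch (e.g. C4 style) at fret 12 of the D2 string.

D3

The open D2 string plus 12 semitones: D–D#–E–F–…–C–C#–D.
The walk passes from B into C once, so the octave number goes from 2 to 3.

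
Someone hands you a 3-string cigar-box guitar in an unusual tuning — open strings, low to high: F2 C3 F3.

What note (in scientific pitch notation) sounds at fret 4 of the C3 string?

E3

The open C3 string plus 4 semitones: C–C#–D–D#–E.
No B→C boundary is crossed, so the octave stays at 3.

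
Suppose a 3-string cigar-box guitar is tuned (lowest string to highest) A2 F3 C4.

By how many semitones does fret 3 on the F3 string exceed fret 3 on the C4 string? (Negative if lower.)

-7 semitones

F3 at fret 3 → Ab3 (MIDI 56); C4 at fret 3 → Eb4 (MIDI 63).
56 − 63 = -7, so the two pitches are 7 semitones apart.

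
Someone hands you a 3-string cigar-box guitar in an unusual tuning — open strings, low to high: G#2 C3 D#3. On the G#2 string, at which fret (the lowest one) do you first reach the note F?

From G#2, count semitones up the chromatic scale until reaching F: G#–A–A#–B–C–C#–D–D#–E–F — 9 steps.

9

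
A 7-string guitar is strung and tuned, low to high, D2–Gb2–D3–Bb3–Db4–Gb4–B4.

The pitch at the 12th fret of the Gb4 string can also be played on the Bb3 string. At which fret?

Gb4 at fret 12 is Gb4 + 12 semitones = Gb5.
The open Bb3 string is 8 semitones below the open Gb4, so the same pitch on the Bb3 string lies at fret 12 + 8 = 20.

20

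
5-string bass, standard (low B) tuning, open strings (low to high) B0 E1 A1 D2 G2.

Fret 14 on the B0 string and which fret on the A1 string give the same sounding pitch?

4

B0 at fret 14 is B0 + 14 semitones = C#2.
The open A1 string is 10 semitones above the open B0, so the same pitch on the A1 string lies at fret 14 − 10 = 4.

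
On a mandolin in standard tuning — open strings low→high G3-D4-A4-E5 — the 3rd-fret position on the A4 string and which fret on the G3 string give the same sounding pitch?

17

A4 at fret 3 is A4 + 3 semitones = C5.
The open G3 string is 14 semitones below the open A4, so the same pitch on the G3 string lies at fret 3 + 14 = 17.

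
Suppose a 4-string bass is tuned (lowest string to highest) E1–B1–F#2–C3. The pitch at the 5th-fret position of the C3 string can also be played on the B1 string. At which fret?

18

C3 at fret 5 is C3 + 5 semitones = F3.
The open B1 string is 13 semitones below the open C3, so the same pitch on the B1 string lies at fret 5 + 13 = 18.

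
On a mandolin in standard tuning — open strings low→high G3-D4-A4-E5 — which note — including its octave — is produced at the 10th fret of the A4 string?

The open A4 string plus 10 semitones: A–A#–B–C–…–F–F#–G.
The walk passes from B into C once, so the octave number goes from 4 to 5.

G5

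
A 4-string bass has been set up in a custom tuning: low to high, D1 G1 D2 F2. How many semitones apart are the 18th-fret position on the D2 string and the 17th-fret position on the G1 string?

D2 at fret 18 → G#3 (MIDI 56); G1 at fret 17 → C3 (MIDI 48).
56 − 48 = 8, so the two pitches are 8 semitones apart, with G#3 the higher.

8 semitones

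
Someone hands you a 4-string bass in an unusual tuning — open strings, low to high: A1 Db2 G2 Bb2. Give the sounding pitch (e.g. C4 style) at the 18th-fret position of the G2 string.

Db4

G2 is MIDI 43. Adding 18 gives 61, which is Db4.
(Equivalently spelled C#4.)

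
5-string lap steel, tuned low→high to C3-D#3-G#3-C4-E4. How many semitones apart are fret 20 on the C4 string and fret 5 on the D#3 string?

C4 at fret 20 → G#5 (MIDI 80); D#3 at fret 5 → G#3 (MIDI 56).
80 − 56 = 24, so the two pitches are 24 semitones apart, with G#5 the higher.

24 semitones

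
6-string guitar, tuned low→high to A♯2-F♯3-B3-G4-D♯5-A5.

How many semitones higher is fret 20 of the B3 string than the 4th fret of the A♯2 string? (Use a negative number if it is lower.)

B3 at fret 20 → G5 (MIDI 79); A♯2 at fret 4 → D3 (MIDI 50).
79 − 50 = 29, so the two pitches are 29 semitones apart.

29 semitones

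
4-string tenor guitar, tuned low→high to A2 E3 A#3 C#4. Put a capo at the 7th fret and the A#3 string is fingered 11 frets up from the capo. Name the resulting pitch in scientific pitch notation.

E5

The capo raises the open A#3 by 7 semitones to F4; fretting 11 more gives A#3 + 7 + 11 = A#3 + 18 semitones = E5.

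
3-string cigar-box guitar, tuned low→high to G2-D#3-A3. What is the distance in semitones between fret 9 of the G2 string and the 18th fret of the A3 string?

G2 at fret 9 → E3 (MIDI 52); A3 at fret 18 → D#5 (MIDI 75).
52 − 75 = -23, so the two pitches are 23 semitones apart, with D#5 the higher.

23 semitones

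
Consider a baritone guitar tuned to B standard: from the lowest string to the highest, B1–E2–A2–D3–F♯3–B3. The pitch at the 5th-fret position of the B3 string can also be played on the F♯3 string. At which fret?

10

Fret 5 on B3 is MIDI 59 + 5 = 64 (E4). On the F♯3 string (open MIDI 54), that pitch is 64 − 54 = fret 10.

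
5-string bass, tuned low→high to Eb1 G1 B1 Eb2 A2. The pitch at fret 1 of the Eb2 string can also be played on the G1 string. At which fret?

Fret 1 on Eb2 is MIDI 39 + 1 = 40 (E2). On the G1 string (open MIDI 31), that pitch is 40 − 31 = fret 9.

9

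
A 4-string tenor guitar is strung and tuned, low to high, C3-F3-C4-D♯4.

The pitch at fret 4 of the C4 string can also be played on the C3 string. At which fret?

C4 at fret 4 is C4 + 4 semitones = E4.
The open C3 string is 12 semitones below the open C4, so the same pitch on the C3 string lies at fret 4 + 12 = 16.

16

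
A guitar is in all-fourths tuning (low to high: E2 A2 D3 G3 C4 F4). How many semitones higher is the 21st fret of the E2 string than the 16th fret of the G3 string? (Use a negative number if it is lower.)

E2 at fret 21 → C♯4 (MIDI 61); G3 at fret 16 → B4 (MIDI 71).
61 − 71 = -10, so the two pitches are 10 semitones apart.

-10 semitones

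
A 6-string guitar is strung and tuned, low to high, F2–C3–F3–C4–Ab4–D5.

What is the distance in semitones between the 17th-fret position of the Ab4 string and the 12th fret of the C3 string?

25 semitones

Ab4 at fret 17 → Db6 (MIDI 85); C3 at fret 12 → C4 (MIDI 60).
85 − 60 = 25, so the two pitches are 25 semitones apart, with Db6 the higher.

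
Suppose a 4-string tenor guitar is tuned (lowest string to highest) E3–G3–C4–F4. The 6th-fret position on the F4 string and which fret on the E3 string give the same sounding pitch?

Fret 6 on F4 is MIDI 65 + 6 = 71 (B4). On the E3 string (open MIDI 52), that pitch is 71 − 52 = fret 19.

19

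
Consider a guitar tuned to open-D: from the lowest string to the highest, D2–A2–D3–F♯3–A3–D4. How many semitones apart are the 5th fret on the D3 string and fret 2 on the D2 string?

15 semitones

D3 at fret 5 → G3 (MIDI 55); D2 at fret 2 → E2 (MIDI 40).
55 − 40 = 15, so the two pitches are 15 semitones apart, with G3 the higher.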